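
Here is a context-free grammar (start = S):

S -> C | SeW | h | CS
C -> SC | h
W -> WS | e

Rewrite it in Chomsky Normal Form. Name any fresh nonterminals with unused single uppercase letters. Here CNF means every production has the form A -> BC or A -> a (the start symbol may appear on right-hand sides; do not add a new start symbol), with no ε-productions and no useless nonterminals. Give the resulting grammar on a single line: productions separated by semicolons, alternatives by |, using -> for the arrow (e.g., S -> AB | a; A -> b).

S -> h | CS | SB | SC; A -> e; B -> AW; C -> h | SC; W -> e | WS

No ε-productions.
After unit-elimination: S -> h | CS | SC | SeW; C -> h | SC; W -> e | WS.
TERM: introduce A -> e and substitute in every rule of length ≥2.
BIN: S -> SAW becomes S -> SB, B -> AW.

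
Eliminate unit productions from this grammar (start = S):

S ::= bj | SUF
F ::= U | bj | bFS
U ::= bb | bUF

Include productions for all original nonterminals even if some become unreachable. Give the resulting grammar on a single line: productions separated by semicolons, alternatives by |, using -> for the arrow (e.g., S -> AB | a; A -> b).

S -> bj | SUF; F -> bb | bj | bFS | bUF; U -> bb | bUF

Unit productions: F->U.
Unit pairs (A ⇒* B via units): (F,U).
S: inherits non-unit rules of {S} → SUF | bj.
F: inherits non-unit rules of {F, U} → bFS | bUF | bb | bj.
U: inherits non-unit rules of {U} → bUF | bb.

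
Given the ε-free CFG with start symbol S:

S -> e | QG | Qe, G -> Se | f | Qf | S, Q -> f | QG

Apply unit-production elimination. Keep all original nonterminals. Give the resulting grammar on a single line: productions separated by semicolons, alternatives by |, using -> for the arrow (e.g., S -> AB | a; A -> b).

Unit productions: G->S.
Unit pairs (A ⇒* B via units): (G,S).
S: inherits non-unit rules of {S} → QG | Qe | e.
G: inherits non-unit rules of {G, S} → QG | Qe | Qf | Se | e | f.
Q: inherits non-unit rules of {Q} → QG | f.

S -> e | QG | Qe; G -> e | f | QG | Qe | Qf | Se; Q -> f | QG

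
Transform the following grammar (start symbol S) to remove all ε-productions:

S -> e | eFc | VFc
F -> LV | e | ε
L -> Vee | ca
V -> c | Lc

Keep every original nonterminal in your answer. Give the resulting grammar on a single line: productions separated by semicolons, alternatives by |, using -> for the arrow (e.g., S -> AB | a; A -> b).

Nullable set: {F}.
S -> VFc: F nullable, giving VFc | Vc.
S -> eFc: F nullable, giving eFc | ec.
Drop F -> ε.
Unchanged (no nullable symbols): S -> e; F -> LV; F -> e; L -> Vee; L -> ca; V -> Lc; V -> c.

S -> e | Vc | ec | VFc | eFc; F -> e | LV; L -> ca | Vee; V -> c | Lc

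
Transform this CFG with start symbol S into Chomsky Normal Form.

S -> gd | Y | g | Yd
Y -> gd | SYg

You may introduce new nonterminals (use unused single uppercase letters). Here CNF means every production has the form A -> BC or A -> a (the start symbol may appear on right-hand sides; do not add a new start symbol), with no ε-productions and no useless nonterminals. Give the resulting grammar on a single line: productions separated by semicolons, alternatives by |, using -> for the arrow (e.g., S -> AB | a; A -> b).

No ε-productions.
After unit-elimination: S -> g | Yd | gd | SYg; Y -> gd | SYg.
TERM: introduce B -> d, A -> g and substitute in every rule of length ≥2.
BIN: S -> SYA becomes S -> SC, C -> YA; Y -> SYA becomes Y -> SD, D -> YA.

S -> g | AB | SC | YB; A -> g; B -> d; C -> YA; D -> YA; Y -> AB | SD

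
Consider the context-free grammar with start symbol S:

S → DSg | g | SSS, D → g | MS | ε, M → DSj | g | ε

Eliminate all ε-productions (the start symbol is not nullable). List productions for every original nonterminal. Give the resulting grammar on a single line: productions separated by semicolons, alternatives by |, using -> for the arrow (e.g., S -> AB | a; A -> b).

Nullable set: {D, M}.
S -> DSg: D nullable, giving DSg | Sg.
Drop D -> ε.
D -> MS: M nullable, giving MS | S.
Drop M -> ε.
M -> DSj: D nullable, giving DSj | Sj.
Unchanged (no nullable symbols): S -> SSS; S -> g; D -> g; M -> g.

S -> g | Sg | DSg | SSS; D -> S | g | MS; M -> g | Sj | DSj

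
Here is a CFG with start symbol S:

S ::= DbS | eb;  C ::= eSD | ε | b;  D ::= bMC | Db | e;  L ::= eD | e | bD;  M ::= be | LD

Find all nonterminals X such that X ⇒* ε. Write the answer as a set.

{C}

Directly nullable (have an ε-rule): {C}.
Not nullable: D, L, M, S — each has a terminal in every rule's right-hand side or depends on a non-nullable symbol.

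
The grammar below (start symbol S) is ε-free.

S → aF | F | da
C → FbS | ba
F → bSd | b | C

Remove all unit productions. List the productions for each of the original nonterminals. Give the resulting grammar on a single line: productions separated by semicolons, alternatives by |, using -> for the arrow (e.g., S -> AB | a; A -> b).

S -> b | aF | ba | da | FbS | bSd; C -> ba | FbS; F -> b | ba | FbS | bSd

Unit productions: F->C, S->F.
Unit pairs (A ⇒* B via units): (F,C), (S,C), (S,F).
S: inherits non-unit rules of {C, F, S} → FbS | aF | b | bSd | ba | da.
C: inherits non-unit rules of {C} → FbS | ba.
F: inherits non-unit rules of {C, F} → FbS | b | bSd | ba.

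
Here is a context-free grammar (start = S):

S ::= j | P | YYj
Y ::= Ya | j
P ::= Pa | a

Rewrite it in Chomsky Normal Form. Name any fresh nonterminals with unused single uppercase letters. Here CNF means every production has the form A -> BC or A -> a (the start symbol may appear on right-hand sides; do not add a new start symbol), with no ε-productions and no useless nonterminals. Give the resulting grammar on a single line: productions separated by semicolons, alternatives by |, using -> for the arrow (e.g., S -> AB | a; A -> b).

No ε-productions.
After unit-elimination: S -> a | j | Pa | YYj; P -> a | Pa; Y -> j | Ya.
TERM: introduce A -> a, B -> j and substitute in every rule of length ≥2.
BIN: S -> YYB becomes S -> YC, C -> YB.

S -> a | j | PA | YC; A -> a; B -> j; C -> YB; P -> a | PA; Y -> j | YA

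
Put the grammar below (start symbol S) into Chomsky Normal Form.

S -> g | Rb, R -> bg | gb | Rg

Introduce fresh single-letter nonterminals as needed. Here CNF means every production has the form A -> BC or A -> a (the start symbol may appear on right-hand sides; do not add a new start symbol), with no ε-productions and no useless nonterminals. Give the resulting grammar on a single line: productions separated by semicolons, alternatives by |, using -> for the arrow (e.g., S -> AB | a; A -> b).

No ε-productions.
No unit productions to eliminate.
TERM: introduce B -> b, A -> g and substitute in every rule of length ≥2.

S -> g | RB; A -> g; B -> b; R -> AB | BA | RA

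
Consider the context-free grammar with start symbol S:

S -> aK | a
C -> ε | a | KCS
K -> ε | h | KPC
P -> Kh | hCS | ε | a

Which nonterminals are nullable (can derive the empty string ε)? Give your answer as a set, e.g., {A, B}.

Directly nullable (have an ε-rule): {C, K, P}.
Not nullable: S — each has a terminal in every rule's right-hand side or depends on a non-nullable symbol.

{C, K, P}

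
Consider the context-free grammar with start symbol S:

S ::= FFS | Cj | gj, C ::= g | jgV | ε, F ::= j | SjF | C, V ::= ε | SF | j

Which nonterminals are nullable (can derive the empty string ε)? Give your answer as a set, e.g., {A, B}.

Directly nullable (have an ε-rule): {C, V}.
F is nullable via F -> C (every symbol on the right is already known nullable).
Not nullable: S — each has a terminal in every rule's right-hand side or depends on a non-nullable symbol.

{C, F, V}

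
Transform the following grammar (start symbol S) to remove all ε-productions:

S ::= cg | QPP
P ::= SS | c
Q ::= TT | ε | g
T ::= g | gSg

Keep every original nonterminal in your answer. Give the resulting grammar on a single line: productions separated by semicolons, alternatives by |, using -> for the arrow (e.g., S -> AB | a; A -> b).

Nullable set: {Q}.
S -> QPP: Q nullable, giving PP | QPP.
Drop Q -> ε.
Unchanged (no nullable symbols): S -> cg; P -> SS; P -> c; Q -> TT; Q -> g; T -> g; T -> gSg.

S -> PP | cg | QPP; P -> c | SS; Q -> g | TT; T -> g | gSg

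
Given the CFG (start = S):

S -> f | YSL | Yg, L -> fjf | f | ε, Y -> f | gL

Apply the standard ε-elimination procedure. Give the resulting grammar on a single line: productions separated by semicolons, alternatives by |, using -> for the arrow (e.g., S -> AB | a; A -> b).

Nullable set: {L}.
S -> YSL: L nullable, giving YS | YSL.
Drop L -> ε.
Y -> gL: L nullable, giving g | gL.
Unchanged (no nullable symbols): S -> Yg; S -> f; L -> f; L -> fjf; Y -> f.

S -> f | YS | Yg | YSL; L -> f | fjf; Y -> f | g | gL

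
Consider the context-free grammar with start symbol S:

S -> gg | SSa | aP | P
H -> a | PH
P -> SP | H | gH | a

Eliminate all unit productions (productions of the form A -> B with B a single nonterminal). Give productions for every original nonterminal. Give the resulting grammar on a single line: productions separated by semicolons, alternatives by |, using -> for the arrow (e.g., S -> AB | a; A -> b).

Unit productions: P->H, S->P.
Unit pairs (A ⇒* B via units): (P,H), (S,H), (S,P).
S: inherits non-unit rules of {H, P, S} → PH | SP | SSa | a | aP | gH | gg.
H: inherits non-unit rules of {H} → PH | a.
P: inherits non-unit rules of {H, P} → PH | SP | a | gH.

S -> a | PH | SP | aP | gH | gg | SSa; H -> a | PH; P -> a | PH | SP | gH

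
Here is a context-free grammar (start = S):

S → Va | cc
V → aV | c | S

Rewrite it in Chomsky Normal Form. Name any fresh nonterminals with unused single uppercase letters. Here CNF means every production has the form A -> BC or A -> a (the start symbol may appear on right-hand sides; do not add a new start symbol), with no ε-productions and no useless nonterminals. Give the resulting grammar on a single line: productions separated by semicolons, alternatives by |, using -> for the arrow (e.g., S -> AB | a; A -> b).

No ε-productions.
After unit-elimination: S -> Va | cc; V -> c | Va | aV | cc.
TERM: introduce A -> a, B -> c and substitute in every rule of length ≥2.

S -> BB | VA; A -> a; B -> c; V -> c | AV | BB | VA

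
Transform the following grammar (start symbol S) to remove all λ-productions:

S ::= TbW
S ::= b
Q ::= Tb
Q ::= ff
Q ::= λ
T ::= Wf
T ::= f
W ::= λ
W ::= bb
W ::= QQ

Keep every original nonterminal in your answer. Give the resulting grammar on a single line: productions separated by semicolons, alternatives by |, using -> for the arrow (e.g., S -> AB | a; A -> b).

Nullable set: {Q, W}.
S -> TbW: W nullable, giving Tb | TbW.
Drop Q -> λ.
T -> Wf: W nullable, giving Wf | f.
Drop W -> λ.
W -> QQ: Q, Q nullable, giving Q | QQ.
Unchanged (no nullable symbols): S -> b; Q -> Tb; Q -> ff; T -> f; W -> bb.

S -> b | Tb | TbW; Q -> Tb | ff; T -> f | Wf; W -> Q | QQ | bb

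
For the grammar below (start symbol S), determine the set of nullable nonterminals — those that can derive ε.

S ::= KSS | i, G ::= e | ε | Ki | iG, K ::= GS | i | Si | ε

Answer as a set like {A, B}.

{G, K}

Directly nullable (have an ε-rule): {G, K}.
Not nullable: S — each has a terminal in every rule's right-hand side or depends on a non-nullable symbol.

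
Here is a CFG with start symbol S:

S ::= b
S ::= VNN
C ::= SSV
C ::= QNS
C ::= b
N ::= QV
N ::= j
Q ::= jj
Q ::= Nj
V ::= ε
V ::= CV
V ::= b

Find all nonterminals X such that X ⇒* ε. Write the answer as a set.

{V}

Directly nullable (have an ε-rule): {V}.
Not nullable: C, N, Q, S — each has a terminal in every rule's right-hand side or depends on a non-nullable symbol.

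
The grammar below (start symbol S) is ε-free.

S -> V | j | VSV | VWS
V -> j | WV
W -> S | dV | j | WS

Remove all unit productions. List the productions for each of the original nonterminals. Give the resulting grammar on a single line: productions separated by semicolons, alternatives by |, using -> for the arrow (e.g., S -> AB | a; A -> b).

S -> j | WV | VSV | VWS; V -> j | WV; W -> j | WS | WV | dV | VSV | VWS

Unit productions: S->V, W->S.
Unit pairs (A ⇒* B via units): (S,V), (W,S), (W,V).
S: inherits non-unit rules of {S, V} → VSV | VWS | WV | j.
V: inherits non-unit rules of {V} → WV | j.
W: inherits non-unit rules of {S, V, W} → VSV | VWS | WS | WV | dV | j.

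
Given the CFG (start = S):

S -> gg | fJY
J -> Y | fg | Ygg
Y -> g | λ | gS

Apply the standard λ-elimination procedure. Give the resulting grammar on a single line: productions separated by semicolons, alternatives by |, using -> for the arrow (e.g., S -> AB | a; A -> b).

Nullable set: {J, Y}.
S -> fJY: J, Y nullable, giving f | fJ | fJY | fY.
J -> Y: Y nullable, giving Y.
J -> Ygg: Y nullable, giving Ygg | gg.
Drop Y -> λ.
Unchanged (no nullable symbols): S -> gg; J -> fg; Y -> g; Y -> gS.

S -> f | fJ | fY | gg | fJY; J -> Y | fg | gg | Ygg; Y -> g | gS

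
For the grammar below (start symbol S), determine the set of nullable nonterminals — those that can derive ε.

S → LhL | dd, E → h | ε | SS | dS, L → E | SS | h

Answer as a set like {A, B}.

Directly nullable (have an ε-rule): {E}.
L is nullable via L -> E (every symbol on the right is already known nullable).
Not nullable: S — each has a terminal in every rule's right-hand side or depends on a non-nullable symbol.

{E, L}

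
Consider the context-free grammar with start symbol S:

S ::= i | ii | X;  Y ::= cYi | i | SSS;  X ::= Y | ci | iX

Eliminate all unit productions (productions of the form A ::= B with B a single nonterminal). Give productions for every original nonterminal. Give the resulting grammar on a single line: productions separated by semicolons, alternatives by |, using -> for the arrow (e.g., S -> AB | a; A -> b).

Unit productions: S->X, X->Y.
Unit pairs (A ⇒* B via units): (S,X), (S,Y), (X,Y).
S: inherits non-unit rules of {S, X, Y} → SSS | cYi | ci | i | iX | ii.
X: inherits non-unit rules of {X, Y} → SSS | cYi | ci | i | iX.
Y: inherits non-unit rules of {Y} → SSS | cYi | i.

S -> i | ci | iX | ii | SSS | cYi; X -> i | ci | iX | SSS | cYi; Y -> i | SSS | cYi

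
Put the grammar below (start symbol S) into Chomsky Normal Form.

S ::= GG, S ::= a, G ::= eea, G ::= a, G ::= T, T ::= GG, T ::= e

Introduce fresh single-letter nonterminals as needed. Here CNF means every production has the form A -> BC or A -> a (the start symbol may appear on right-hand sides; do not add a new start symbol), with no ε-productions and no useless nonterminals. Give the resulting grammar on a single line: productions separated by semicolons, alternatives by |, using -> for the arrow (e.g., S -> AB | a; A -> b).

S -> a | GG; A -> e; B -> a; C -> AB; G -> a | e | AC | GG

No ε-productions.
After unit-elimination: S -> a | GG; G -> a | e | GG | eea; T -> e | GG.
TERM: introduce B -> a, A -> e and substitute in every rule of length ≥2.
BIN: G -> AAB becomes G -> AC, C -> AB.
Drop unreachable/unproductive: T.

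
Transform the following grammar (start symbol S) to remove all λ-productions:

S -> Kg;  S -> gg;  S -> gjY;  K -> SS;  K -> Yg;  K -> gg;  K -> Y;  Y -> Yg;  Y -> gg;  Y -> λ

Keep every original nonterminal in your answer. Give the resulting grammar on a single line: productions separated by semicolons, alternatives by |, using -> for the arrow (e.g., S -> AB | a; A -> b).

S -> g | Kg | gg | gj | gjY; K -> Y | g | SS | Yg | gg; Y -> g | Yg | gg

Nullable set: {K, Y}.
S -> Kg: K nullable, giving Kg | g.
S -> gjY: Y nullable, giving gj | gjY.
K -> Y: Y nullable, giving Y.
K -> Yg: Y nullable, giving Yg | g.
Drop Y -> λ.
Y -> Yg: Y nullable, giving Yg | g.
Unchanged (no nullable symbols): S -> gg; K -> SS; K -> gg; Y -> gg.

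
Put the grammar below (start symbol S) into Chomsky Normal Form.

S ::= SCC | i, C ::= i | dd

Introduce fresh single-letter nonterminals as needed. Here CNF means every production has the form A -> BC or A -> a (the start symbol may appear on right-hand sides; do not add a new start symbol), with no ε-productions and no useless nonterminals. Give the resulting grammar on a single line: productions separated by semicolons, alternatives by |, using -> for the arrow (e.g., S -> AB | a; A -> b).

S -> i | SB; A -> d; B -> CC; C -> i | AA

No ε-productions.
No unit productions to eliminate.
TERM: introduce A -> d and substitute in every rule of length ≥2.
BIN: S -> SCC becomes S -> SB, B -> CC.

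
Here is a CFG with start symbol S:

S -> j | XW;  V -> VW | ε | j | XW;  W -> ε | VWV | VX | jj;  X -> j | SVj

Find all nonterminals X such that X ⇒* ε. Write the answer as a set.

{V, W}

Directly nullable (have an ε-rule): {V, W}.
Not nullable: S, X — each has a terminal in every rule's right-hand side or depends on a non-nullable symbol.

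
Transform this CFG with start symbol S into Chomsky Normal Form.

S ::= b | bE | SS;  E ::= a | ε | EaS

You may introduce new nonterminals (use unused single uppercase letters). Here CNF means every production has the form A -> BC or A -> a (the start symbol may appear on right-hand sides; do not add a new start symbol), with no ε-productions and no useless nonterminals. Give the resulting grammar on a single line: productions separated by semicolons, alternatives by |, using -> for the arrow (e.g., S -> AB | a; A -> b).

Nullable: {E}; after ε-elimination: S -> b | SS | bE; E -> a | aS | EaS.
No unit productions to eliminate.
TERM: introduce A -> a, B -> b and substitute in every rule of length ≥2.
BIN: E -> EAS becomes E -> EC, C -> AS.

S -> b | BE | SS; A -> a; B -> b; C -> AS; E -> a | AS | EC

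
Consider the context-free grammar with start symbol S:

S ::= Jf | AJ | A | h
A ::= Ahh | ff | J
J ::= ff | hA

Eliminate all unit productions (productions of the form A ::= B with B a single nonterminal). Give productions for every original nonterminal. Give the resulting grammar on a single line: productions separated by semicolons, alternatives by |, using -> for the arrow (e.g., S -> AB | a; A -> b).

S -> h | AJ | Jf | ff | hA | Ahh; A -> ff | hA | Ahh; J -> ff | hA

Unit productions: A->J, S->A.
Unit pairs (A ⇒* B via units): (A,J), (S,A), (S,J).
S: inherits non-unit rules of {A, J, S} → AJ | Ahh | Jf | ff | h | hA.
A: inherits non-unit rules of {A, J} → Ahh | ff | hA.
J: inherits non-unit rules of {J} → ff | hA.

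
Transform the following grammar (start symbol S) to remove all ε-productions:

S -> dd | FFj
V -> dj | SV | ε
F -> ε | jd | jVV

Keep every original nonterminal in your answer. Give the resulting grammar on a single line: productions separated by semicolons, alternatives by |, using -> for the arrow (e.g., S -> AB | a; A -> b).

Nullable set: {F, V}.
S -> FFj: F, F nullable, giving FFj | Fj | j.
Drop F -> ε.
F -> jVV: V, V nullable, giving j | jV | jVV.
Drop V -> ε.
V -> SV: V nullable, giving S | SV.
Unchanged (no nullable symbols): S -> dd; F -> jd; V -> dj.

S -> j | Fj | dd | FFj; F -> j | jV | jd | jVV; V -> S | SV | dj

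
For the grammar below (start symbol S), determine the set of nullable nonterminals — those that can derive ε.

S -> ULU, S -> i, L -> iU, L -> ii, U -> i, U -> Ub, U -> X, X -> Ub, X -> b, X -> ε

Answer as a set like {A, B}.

Directly nullable (have an ε-rule): {X}.
U is nullable via U -> X (every symbol on the right is already known nullable).
Not nullable: L, S — each has a terminal in every rule's right-hand side or depends on a non-nullable symbol.

{U, X}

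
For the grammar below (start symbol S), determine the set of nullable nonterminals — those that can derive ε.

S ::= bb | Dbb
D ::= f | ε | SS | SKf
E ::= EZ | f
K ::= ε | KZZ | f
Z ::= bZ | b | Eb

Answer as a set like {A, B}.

{D, K}

Directly nullable (have an ε-rule): {D, K}.
Not nullable: E, S, Z — each has a terminal in every rule's right-hand side or depends on a non-nullable symbol.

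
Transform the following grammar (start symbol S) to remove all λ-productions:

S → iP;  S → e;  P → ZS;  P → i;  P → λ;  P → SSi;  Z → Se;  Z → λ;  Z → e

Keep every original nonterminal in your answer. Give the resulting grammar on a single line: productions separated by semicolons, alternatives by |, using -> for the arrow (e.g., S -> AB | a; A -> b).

S -> e | i | iP; P -> S | i | ZS | SSi; Z -> e | Se

Nullable set: {P, Z}.
S -> iP: P nullable, giving i | iP.
Drop P -> λ.
P -> ZS: Z nullable, giving S | ZS.
Drop Z -> λ.
Unchanged (no nullable symbols): S -> e; P -> SSi; P -> i; Z -> Se; Z -> e.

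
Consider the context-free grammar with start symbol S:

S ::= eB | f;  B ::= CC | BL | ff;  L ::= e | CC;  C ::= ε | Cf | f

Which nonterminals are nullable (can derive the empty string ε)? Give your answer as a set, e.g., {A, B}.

Directly nullable (have an ε-rule): {C}.
B is nullable via B -> CC (every symbol on the right is already known nullable).
L is nullable via L -> CC (every symbol on the right is already known nullable).
Not nullable: S — each has a terminal in every rule's right-hand side or depends on a non-nullable symbol.

{B, C, L}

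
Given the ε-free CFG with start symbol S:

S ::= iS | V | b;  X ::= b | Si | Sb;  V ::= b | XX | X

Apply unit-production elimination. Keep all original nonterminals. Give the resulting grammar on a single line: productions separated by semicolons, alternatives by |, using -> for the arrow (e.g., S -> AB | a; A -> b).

Unit productions: S->V, V->X.
Unit pairs (A ⇒* B via units): (S,V), (S,X), (V,X).
S: inherits non-unit rules of {S, V, X} → Sb | Si | XX | b | iS.
V: inherits non-unit rules of {V, X} → Sb | Si | XX | b.
X: inherits non-unit rules of {X} → Sb | Si | b.

S -> b | Sb | Si | XX | iS; V -> b | Sb | Si | XX; X -> b | Sb | Si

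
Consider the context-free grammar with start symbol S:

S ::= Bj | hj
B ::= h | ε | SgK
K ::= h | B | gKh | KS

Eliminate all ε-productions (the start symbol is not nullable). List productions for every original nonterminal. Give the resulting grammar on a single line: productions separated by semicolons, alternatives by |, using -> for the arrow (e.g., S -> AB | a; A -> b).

Nullable set: {B, K}.
S -> Bj: B nullable, giving Bj | j.
Drop B -> ε.
B -> SgK: K nullable, giving Sg | SgK.
K -> B: B nullable, giving B.
K -> KS: K nullable, giving KS | S.
K -> gKh: K nullable, giving gKh | gh.
Unchanged (no nullable symbols): S -> hj; B -> h; K -> h.

S -> j | Bj | hj; B -> h | Sg | SgK; K -> B | S | h | KS | gh | gKh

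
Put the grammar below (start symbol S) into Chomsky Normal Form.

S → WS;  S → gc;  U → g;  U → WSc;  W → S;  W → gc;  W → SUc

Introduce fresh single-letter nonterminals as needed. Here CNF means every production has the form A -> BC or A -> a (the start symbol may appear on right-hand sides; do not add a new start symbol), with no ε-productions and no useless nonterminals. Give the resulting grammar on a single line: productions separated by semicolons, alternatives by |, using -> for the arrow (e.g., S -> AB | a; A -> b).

No ε-productions.
After unit-elimination: S -> WS | gc; U -> g | WSc; W -> WS | gc | SUc.
TERM: introduce B -> c, A -> g and substitute in every rule of length ≥2.
BIN: U -> WSB becomes U -> WC, C -> SB; W -> SUB becomes W -> SD, D -> UB.

S -> AB | WS; A -> g; B -> c; C -> SB; D -> UB; U -> g | WC; W -> AB | SD | WS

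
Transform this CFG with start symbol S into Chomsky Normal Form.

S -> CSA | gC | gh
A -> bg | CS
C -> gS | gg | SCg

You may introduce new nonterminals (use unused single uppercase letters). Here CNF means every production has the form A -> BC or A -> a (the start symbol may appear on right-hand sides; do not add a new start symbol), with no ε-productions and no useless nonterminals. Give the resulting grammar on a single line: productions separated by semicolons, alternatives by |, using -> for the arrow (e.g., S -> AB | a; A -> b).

S -> CG | DC | DE; A -> BD | CS; B -> b; C -> DD | DS | SF; D -> g; E -> h; F -> CD; G -> SA

No ε-productions.
No unit productions to eliminate.
TERM: introduce B -> b, D -> g, E -> h and substitute in every rule of length ≥2.
BIN: C -> SCD becomes C -> SF, F -> CD; S -> CSA becomes S -> CG, G -> SA.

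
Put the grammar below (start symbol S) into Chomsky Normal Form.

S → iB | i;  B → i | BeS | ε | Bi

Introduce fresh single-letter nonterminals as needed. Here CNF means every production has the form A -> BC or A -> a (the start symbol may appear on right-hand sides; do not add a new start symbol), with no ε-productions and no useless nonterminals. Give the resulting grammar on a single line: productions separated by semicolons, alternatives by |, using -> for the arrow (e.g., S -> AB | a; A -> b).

Nullable: {B}; after ε-elimination: S -> i | iB; B -> i | Bi | eS | BeS.
No unit productions to eliminate.
TERM: introduce A -> e, C -> i and substitute in every rule of length ≥2.
BIN: B -> BAS becomes B -> BD, D -> AS.

S -> i | CB; A -> e; B -> i | AS | BC | BD; C -> i; D -> AS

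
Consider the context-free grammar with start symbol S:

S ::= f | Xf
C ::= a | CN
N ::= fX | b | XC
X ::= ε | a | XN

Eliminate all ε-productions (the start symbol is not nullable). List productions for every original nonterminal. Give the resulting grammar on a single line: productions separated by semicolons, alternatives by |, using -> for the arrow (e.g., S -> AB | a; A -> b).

S -> f | Xf; C -> a | CN; N -> C | b | f | XC | fX; X -> N | a | XN

Nullable set: {X}.
S -> Xf: X nullable, giving Xf | f.
N -> XC: X nullable, giving C | XC.
N -> fX: X nullable, giving f | fX.
Drop X -> ε.
X -> XN: X nullable, giving N | XN.
Unchanged (no nullable symbols): S -> f; C -> CN; C -> a; N -> b; X -> a.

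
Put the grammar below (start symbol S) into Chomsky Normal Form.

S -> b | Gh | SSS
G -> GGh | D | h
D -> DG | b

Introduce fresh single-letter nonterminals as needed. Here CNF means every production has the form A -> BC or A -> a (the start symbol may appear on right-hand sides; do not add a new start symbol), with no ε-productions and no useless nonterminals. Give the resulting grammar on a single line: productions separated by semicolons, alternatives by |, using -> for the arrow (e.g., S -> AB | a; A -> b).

No ε-productions.
After unit-elimination: S -> b | Gh | SSS; D -> b | DG; G -> b | h | DG | GGh.
TERM: introduce A -> h and substitute in every rule of length ≥2.
BIN: G -> GGA becomes G -> GB, B -> GA; S -> SSS becomes S -> SC, C -> SS.

S -> b | GA | SC; A -> h; B -> GA; C -> SS; D -> b | DG; G -> b | h | DG | GB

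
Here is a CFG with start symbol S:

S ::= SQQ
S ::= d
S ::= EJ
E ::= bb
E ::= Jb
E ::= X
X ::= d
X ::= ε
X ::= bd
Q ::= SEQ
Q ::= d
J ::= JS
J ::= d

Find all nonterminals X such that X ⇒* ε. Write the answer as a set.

{E, X}

Directly nullable (have an ε-rule): {X}.
E is nullable via E -> X (every symbol on the right is already known nullable).
Not nullable: J, Q, S — each has a terminal in every rule's right-hand side or depends on a non-nullable symbol.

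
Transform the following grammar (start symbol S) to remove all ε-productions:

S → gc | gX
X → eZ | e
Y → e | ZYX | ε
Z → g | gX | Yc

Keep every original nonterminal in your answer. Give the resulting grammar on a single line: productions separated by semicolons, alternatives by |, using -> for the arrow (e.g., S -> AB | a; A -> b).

S -> gX | gc; X -> e | eZ; Y -> e | ZX | ZYX; Z -> c | g | Yc | gX

Nullable set: {Y}.
Drop Y -> ε.
Y -> ZYX: Y nullable, giving ZX | ZYX.
Z -> Yc: Y nullable, giving Yc | c.
Unchanged (no nullable symbols): S -> gX; S -> gc; X -> e; X -> eZ; Y -> e; Z -> g; Z -> gX.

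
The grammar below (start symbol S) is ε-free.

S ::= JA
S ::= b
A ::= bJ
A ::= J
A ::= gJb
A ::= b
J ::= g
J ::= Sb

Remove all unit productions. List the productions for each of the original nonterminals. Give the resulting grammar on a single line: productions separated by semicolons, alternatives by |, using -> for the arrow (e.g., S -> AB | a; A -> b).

S -> b | JA; A -> b | g | Sb | bJ | gJb; J -> g | Sb

Unit productions: A->J.
Unit pairs (A ⇒* B via units): (A,J).
S: inherits non-unit rules of {S} → JA | b.
A: inherits non-unit rules of {A, J} → Sb | b | bJ | g | gJb.
J: inherits non-unit rules of {J} → Sb | g.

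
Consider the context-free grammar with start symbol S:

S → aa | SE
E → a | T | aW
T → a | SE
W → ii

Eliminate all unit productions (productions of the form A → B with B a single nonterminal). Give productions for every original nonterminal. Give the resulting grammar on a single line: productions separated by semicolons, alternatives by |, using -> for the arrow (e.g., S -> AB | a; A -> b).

S -> SE | aa; E -> a | SE | aW; T -> a | SE; W -> ii

Unit productions: E->T.
Unit pairs (A ⇒* B via units): (E,T).
S: inherits non-unit rules of {S} → SE | aa.
E: inherits non-unit rules of {E, T} → SE | a | aW.
T: inherits non-unit rules of {T} → SE | a.
W: inherits non-unit rules of {W} → ii.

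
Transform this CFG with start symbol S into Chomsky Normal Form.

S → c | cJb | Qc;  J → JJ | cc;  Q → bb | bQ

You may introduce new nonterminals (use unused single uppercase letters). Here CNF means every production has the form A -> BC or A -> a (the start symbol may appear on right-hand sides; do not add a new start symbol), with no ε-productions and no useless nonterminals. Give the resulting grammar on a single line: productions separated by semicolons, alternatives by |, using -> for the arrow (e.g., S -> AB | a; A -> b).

No ε-productions.
No unit productions to eliminate.
TERM: introduce B -> b, A -> c and substitute in every rule of length ≥2.
BIN: S -> AJB becomes S -> AC, C -> JB.

S -> c | AC | QA; A -> c; B -> b; C -> JB; J -> AA | JJ; Q -> BB | BQ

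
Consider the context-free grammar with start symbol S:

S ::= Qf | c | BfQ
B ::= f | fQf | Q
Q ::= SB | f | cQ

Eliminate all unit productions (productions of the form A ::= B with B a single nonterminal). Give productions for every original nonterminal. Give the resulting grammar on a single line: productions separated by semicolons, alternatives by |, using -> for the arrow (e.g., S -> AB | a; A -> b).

S -> c | Qf | BfQ; B -> f | SB | cQ | fQf; Q -> f | SB | cQ

Unit productions: B->Q.
Unit pairs (A ⇒* B via units): (B,Q).
S: inherits non-unit rules of {S} → BfQ | Qf | c.
B: inherits non-unit rules of {B, Q} → SB | cQ | f | fQf.
Q: inherits non-unit rules of {Q} → SB | cQ | f.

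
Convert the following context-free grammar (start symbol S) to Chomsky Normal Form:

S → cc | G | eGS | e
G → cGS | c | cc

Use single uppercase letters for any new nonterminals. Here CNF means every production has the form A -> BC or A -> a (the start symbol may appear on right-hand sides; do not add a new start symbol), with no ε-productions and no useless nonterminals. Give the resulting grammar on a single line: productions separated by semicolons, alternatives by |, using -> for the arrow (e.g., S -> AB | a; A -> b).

No ε-productions.
After unit-elimination: S -> c | e | cc | cGS | eGS; G -> c | cc | cGS.
TERM: introduce A -> c, B -> e and substitute in every rule of length ≥2.
BIN: G -> AGS becomes G -> AC, C -> GS; S -> AGS becomes S -> AD, D -> GS; S -> BGS becomes S -> BE, E -> GS.

S -> c | e | AA | AD | BE; A -> c; B -> e; C -> GS; D -> GS; E -> GS; G -> c | AA | AC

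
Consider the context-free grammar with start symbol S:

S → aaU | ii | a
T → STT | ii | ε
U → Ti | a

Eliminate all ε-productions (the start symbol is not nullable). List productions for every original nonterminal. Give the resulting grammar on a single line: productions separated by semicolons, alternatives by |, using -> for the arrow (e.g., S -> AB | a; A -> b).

Nullable set: {T}.
Drop T -> ε.
T -> STT: T, T nullable, giving S | ST | STT.
U -> Ti: T nullable, giving Ti | i.
Unchanged (no nullable symbols): S -> a; S -> aaU; S -> ii; T -> ii; U -> a.

S -> a | ii | aaU; T -> S | ST | ii | STT; U -> a | i | Ti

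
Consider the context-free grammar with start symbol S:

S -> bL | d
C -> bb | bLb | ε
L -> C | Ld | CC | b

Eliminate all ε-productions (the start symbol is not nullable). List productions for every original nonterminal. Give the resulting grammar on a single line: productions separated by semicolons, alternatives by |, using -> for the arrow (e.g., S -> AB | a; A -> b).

Nullable set: {C, L}.
S -> bL: L nullable, giving b | bL.
Drop C -> ε.
C -> bLb: L nullable, giving bLb | bb.
L -> C: C nullable, giving C.
L -> CC: C, C nullable, giving C | CC.
L -> Ld: L nullable, giving Ld | d.
Unchanged (no nullable symbols): S -> d; C -> bb; L -> b.

S -> b | d | bL; C -> bb | bLb; L -> C | b | d | CC | Ld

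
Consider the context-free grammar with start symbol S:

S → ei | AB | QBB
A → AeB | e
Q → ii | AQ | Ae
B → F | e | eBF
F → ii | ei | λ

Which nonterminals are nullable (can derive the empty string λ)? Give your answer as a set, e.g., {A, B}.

{B, F}

Directly nullable (have an ε-rule): {F}.
B is nullable via B -> F (every symbol on the right is already known nullable).
Not nullable: A, Q, S — each has a terminal in every rule's right-hand side or depends on a non-nullable symbol.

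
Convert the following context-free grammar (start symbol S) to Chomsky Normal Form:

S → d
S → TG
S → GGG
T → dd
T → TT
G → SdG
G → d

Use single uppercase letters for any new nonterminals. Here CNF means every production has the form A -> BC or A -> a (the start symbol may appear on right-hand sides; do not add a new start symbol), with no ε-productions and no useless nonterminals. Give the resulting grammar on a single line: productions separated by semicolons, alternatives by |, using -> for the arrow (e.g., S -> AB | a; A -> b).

S -> d | GC | TG; A -> d; B -> AG; C -> GG; G -> d | SB; T -> AA | TT

No ε-productions.
No unit productions to eliminate.
TERM: introduce A -> d and substitute in every rule of length ≥2.
BIN: G -> SAG becomes G -> SB, B -> AG; S -> GGG becomes S -> GC, C -> GG.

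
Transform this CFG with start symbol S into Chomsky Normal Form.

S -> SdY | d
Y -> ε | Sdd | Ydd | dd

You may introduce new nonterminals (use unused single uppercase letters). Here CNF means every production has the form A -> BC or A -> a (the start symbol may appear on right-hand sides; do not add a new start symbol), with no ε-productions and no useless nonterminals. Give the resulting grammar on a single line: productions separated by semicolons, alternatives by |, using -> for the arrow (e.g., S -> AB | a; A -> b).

S -> d | SA | SB; A -> d; B -> AY; C -> AA; D -> AA; Y -> AA | SC | YD

Nullable: {Y}; after ε-elimination: S -> d | Sd | SdY; Y -> dd | Sdd | Ydd.
No unit productions to eliminate.
TERM: introduce A -> d and substitute in every rule of length ≥2.
BIN: S -> SAY becomes S -> SB, B -> AY; Y -> SAA becomes Y -> SC, C -> AA; Y -> YAA becomes Y -> YD, D -> AA.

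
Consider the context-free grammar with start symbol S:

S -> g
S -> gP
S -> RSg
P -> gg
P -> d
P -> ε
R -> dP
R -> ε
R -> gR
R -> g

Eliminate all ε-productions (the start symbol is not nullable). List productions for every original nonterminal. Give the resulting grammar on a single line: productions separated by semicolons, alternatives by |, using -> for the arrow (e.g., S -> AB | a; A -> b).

S -> g | Sg | gP | RSg; P -> d | gg; R -> d | g | dP | gR

Nullable set: {P, R}.
S -> RSg: R nullable, giving RSg | Sg.
S -> gP: P nullable, giving g | gP.
Drop P -> ε.
Drop R -> ε.
R -> dP: P nullable, giving d | dP.
R -> gR: R nullable, giving g | gR.
Unchanged (no nullable symbols): S -> g; P -> d; P -> gg; R -> g.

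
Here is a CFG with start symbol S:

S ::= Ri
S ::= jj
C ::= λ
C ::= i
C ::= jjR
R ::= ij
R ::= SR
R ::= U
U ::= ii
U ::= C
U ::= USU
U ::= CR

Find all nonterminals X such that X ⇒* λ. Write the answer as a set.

{C, R, U}

Directly nullable (have an ε-rule): {C}.
U is nullable via U -> C (every symbol on the right is already known nullable).
R is nullable via R -> U (every symbol on the right is already known nullable).
Not nullable: S — each has a terminal in every rule's right-hand side or depends on a non-nullable symbol.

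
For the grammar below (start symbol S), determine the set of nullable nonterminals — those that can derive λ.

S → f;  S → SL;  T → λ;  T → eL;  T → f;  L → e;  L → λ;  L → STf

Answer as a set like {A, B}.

{L, T}

Directly nullable (have an ε-rule): {L, T}.
Not nullable: S — each has a terminal in every rule's right-hand side or depends on a non-nullable symbol.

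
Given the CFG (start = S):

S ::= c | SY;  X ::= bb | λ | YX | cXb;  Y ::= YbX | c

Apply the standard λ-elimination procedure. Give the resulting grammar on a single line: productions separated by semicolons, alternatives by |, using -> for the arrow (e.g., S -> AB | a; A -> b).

Nullable set: {X}.
Drop X -> λ.
X -> YX: X nullable, giving Y | YX.
X -> cXb: X nullable, giving cXb | cb.
Y -> YbX: X nullable, giving Yb | YbX.
Unchanged (no nullable symbols): S -> SY; S -> c; X -> bb; Y -> c.

S -> c | SY; X -> Y | YX | bb | cb | cXb; Y -> c | Yb | YbX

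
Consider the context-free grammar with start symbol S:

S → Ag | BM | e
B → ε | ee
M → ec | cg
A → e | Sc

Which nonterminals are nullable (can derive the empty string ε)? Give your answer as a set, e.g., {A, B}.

{B}

Directly nullable (have an ε-rule): {B}.
Not nullable: A, M, S — each has a terminal in every rule's right-hand side or depends on a non-nullable symbol.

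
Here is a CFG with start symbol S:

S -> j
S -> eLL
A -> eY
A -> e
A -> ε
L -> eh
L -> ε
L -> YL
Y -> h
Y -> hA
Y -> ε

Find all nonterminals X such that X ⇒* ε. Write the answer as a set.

Directly nullable (have an ε-rule): {A, L, Y}.
Not nullable: S — each has a terminal in every rule's right-hand side or depends on a non-nullable symbol.

{A, L, Y}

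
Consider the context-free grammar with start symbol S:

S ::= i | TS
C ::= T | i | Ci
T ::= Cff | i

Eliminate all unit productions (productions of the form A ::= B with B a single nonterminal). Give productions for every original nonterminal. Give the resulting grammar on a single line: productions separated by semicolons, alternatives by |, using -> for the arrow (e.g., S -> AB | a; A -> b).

Unit productions: C->T.
Unit pairs (A ⇒* B via units): (C,T).
S: inherits non-unit rules of {S} → TS | i.
C: inherits non-unit rules of {C, T} → Cff | Ci | i.
T: inherits non-unit rules of {T} → Cff | i.

S -> i | TS; C -> i | Ci | Cff; T -> i | Cff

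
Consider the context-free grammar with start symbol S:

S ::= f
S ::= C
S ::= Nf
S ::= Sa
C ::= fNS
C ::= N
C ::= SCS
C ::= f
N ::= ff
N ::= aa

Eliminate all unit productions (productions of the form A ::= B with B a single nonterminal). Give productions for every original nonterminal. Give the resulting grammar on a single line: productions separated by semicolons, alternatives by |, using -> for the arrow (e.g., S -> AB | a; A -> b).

Unit productions: C->N, S->C.
Unit pairs (A ⇒* B via units): (C,N), (S,C), (S,N).
S: inherits non-unit rules of {C, N, S} → Nf | SCS | Sa | aa | f | fNS | ff.
C: inherits non-unit rules of {C, N} → SCS | aa | f | fNS | ff.
N: inherits non-unit rules of {N} → aa | ff.

S -> f | Nf | Sa | aa | ff | SCS | fNS; C -> f | aa | ff | SCS | fNS; N -> aa | ff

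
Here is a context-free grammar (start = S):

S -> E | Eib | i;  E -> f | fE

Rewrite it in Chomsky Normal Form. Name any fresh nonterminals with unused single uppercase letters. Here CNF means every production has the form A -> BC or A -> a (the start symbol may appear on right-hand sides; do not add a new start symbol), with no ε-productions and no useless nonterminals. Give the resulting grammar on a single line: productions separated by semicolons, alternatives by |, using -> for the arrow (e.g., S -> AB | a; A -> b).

No ε-productions.
After unit-elimination: S -> f | i | fE | Eib; E -> f | fE.
TERM: introduce C -> b, A -> f, B -> i and substitute in every rule of length ≥2.
BIN: S -> EBC becomes S -> ED, D -> BC.

S -> f | i | AE | ED; A -> f; B -> i; C -> b; D -> BC; E -> f | AE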